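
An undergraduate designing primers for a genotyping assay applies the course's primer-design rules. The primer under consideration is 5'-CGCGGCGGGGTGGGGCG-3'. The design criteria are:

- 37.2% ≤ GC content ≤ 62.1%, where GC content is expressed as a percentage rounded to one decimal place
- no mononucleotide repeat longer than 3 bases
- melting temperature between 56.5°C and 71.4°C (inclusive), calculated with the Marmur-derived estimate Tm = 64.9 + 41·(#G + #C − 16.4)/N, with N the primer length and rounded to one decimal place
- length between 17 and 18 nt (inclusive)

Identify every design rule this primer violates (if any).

Base counts: A=0, T=1, G=12, C=4 (length 17).
GC content: GC 16/17 = 94.1%, outside 37.2–62.1% ✗
homopolymer run: longest run = 4, exceeds 3 ✗
Tm: Tm = 64.9 + 41·(16 − 16.4)/17 = 63.9°C ✓
length: length 17 ✓

Fails: GC content, homopolymer run.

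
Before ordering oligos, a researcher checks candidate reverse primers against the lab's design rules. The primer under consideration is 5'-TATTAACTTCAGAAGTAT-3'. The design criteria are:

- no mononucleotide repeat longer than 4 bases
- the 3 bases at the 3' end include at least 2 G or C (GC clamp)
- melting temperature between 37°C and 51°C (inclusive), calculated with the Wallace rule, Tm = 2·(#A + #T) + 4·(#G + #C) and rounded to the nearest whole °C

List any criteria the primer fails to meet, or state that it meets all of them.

Base counts: A=7, T=7, G=2, C=2 (length 18).
homopolymer run: longest run = 2 ✓
GC clamp: 3' end TAT has 0 G/C, need ≥2 ✗
Tm: Tm = 2·14 + 4·4 = 44°C ✓

Fails: GC clamp.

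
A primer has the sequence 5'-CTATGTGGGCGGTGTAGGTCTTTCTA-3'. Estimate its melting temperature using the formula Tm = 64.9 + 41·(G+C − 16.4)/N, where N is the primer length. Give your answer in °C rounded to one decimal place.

59.5°C

Base counts: A=3, T=10, G=9, C=4; G+C = 13, N = 26.
Tm = 64.9 + 41·(13 − 16.4)/26 = 64.9 + -139.40/26 = 59.5°C.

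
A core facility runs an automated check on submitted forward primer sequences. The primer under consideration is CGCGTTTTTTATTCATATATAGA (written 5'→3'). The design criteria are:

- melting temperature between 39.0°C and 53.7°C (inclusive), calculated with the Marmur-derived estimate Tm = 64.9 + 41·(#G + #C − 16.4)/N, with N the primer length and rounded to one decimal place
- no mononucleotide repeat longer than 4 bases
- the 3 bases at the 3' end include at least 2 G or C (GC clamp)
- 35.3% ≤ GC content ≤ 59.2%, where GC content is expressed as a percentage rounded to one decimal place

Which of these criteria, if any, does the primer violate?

Fails: homopolymer run, GC clamp, GC content.

Base counts: A=6, T=11, G=3, C=3 (length 23).
Tm: Tm = 64.9 + 41·(6 − 16.4)/23 = 46.4°C ✓
homopolymer run: longest run = 6, exceeds 4 ✗
GC clamp: 3' end AGA has 1 G/C, need ≥2 ✗
GC content: GC 6/23 = 26.1%, outside 35.3–59.2% ✗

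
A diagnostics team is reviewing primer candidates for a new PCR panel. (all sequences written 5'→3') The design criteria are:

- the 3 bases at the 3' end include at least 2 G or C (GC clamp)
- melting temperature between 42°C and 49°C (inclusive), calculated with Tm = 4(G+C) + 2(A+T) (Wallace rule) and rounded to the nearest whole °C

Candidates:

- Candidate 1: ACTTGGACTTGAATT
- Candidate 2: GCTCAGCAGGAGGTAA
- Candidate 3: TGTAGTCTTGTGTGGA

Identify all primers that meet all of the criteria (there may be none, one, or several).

Candidate 3 only.

Candidate 1 (15 nt, A=4 T=6 G=3 C=2): 3' end ATT has 0 G/C, need ≥2 ✗; Tm = 2·10 + 4·5 = 40°C, outside 42–49°C ✗ — fails.
Candidate 2 (16 nt, A=5 T=2 G=6 C=3): 3' end TAA has 0 G/C, need ≥2 ✗; Tm = 2·7 + 4·9 = 50°C, outside 42–49°C ✗ — fails.
Candidate 3 (16 nt, A=2 T=7 G=6 C=1): 3' end GGA has 2 G/C ✓; Tm = 2·9 + 4·7 = 46°C ✓ — passes.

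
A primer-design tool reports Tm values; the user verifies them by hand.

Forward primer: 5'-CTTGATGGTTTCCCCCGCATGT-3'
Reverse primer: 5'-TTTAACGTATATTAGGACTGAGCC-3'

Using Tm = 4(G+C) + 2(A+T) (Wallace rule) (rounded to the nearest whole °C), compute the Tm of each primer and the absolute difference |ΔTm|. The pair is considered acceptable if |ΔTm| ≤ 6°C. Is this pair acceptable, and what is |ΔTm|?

Forward: A=2 T=8 G=5 C=7 → Tm = 2·10 + 4·12 = 68°C.
Reverse: A=7 T=8 G=5 C=4 → Tm = 2·15 + 4·9 = 66°C.
|ΔTm| = |68 − 66| = 2°C, ≤ 6°C.

|ΔTm| = 2°C; the pair is acceptable.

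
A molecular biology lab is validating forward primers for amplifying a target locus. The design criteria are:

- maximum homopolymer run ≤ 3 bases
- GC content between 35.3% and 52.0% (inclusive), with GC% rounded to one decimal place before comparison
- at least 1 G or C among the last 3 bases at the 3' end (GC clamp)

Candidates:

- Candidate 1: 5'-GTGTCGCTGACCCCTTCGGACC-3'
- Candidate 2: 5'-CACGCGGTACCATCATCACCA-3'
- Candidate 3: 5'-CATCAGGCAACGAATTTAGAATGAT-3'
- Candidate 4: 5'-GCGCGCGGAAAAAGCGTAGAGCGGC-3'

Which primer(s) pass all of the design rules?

Candidate 3 only.

Candidate 1 (22 nt, A=2 T=5 G=6 C=9): longest run = 4, exceeds 3 ✗; GC 15/22 = 68.2%, outside 35.3–52.0% ✗; 3' end ACC has 2 G/C ✓ — fails.
Candidate 2 (21 nt, A=6 T=3 G=3 C=9): longest run = 2 ✓; GC 12/21 = 57.1%, outside 35.3–52.0% ✗; 3' end CCA has 2 G/C ✓ — fails.
Candidate 3 (25 nt, A=10 T=6 G=5 C=4): longest run = 3 ✓; GC 9/25 = 36.0% ✓; 3' end GAT has 1 G/C ✓ — passes.
Candidate 4 (25 nt, A=7 T=1 G=11 C=6): longest run = 5, exceeds 3 ✗; GC 17/25 = 68.0%, outside 35.3–52.0% ✗; 3' end GGC has 3 G/C ✓ — fails.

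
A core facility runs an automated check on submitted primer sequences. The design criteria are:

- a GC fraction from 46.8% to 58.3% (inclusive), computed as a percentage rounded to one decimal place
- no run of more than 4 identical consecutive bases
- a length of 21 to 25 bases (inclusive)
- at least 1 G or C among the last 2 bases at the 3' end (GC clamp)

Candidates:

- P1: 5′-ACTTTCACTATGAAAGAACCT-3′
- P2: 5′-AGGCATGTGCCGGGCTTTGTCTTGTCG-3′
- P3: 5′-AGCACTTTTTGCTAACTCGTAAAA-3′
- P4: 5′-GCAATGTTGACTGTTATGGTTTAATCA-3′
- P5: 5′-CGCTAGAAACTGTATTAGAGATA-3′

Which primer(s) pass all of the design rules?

None of the candidates satisfy all criteria.

P1 (21 nt, A=8 T=6 G=2 C=5): GC 7/21 = 33.3%, outside 46.8–58.3% ✗; longest run = 3 ✓; length 21 ✓; 3' end CT has 1 G/C ✓ — fails.
P2 (27 nt, A=2 T=9 G=10 C=6): GC 16/27 = 59.3%, outside 46.8–58.3% ✗; longest run = 3 ✓; length 27, outside 21–25 ✗; 3' end CG has 2 G/C ✓ — fails.
P3 (24 nt, A=8 T=8 G=3 C=5): GC 8/24 = 33.3%, outside 46.8–58.3% ✗; longest run = 5, exceeds 4 ✗; length 24 ✓; 3' end AA has 0 G/C, need ≥1 ✗ — fails.
P4 (27 nt, A=7 T=11 G=6 C=3): GC 9/27 = 33.3%, outside 46.8–58.3% ✗; longest run = 3 ✓; length 27, outside 21–25 ✗; 3' end CA has 1 G/C ✓ — fails.
P5 (23 nt, A=9 T=6 G=5 C=3): GC 8/23 = 34.8%, outside 46.8–58.3% ✗; longest run = 3 ✓; length 23 ✓; 3' end TA has 0 G/C, need ≥1 ✗ — fails.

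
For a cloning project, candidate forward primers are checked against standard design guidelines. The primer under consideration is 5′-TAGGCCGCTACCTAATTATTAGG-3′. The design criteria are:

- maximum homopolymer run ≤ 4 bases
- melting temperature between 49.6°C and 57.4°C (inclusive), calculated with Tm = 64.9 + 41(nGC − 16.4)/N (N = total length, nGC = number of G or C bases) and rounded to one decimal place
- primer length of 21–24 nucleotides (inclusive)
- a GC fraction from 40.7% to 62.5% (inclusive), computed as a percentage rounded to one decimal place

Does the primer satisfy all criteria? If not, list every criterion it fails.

Meets all criteria.

Base counts: A=6, T=7, G=5, C=5 (length 23).
homopolymer run: longest run = 2 ✓
Tm: Tm = 64.9 + 41·(10 − 16.4)/23 = 53.5°C ✓
length: length 23 ✓
GC content: GC 10/23 = 43.5% ✓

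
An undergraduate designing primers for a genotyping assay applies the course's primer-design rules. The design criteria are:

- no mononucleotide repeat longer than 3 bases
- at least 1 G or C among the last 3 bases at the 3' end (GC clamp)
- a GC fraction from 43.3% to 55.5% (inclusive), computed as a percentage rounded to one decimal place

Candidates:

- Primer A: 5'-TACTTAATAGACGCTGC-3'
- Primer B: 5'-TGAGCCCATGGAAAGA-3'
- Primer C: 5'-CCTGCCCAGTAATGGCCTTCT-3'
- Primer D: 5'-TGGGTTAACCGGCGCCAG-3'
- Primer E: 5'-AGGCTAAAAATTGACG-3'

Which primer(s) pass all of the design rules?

Primer B only.

Primer A (17 nt, A=5 T=5 G=3 C=4): longest run = 2 ✓; 3' end TGC has 2 G/C ✓; GC 7/17 = 41.2%, outside 43.3–55.5% ✗ — fails.
Primer B (16 nt, A=6 T=2 G=5 C=3): longest run = 3 ✓; 3' end AGA has 1 G/C ✓; GC 8/16 = 50.0% ✓ — passes.
Primer C (21 nt, A=3 T=6 G=4 C=8): longest run = 3 ✓; 3' end TCT has 1 G/C ✓; GC 12/21 = 57.1%, outside 43.3–55.5% ✗ — fails.
Primer D (18 nt, A=3 T=3 G=7 C=5): longest run = 3 ✓; 3' end CAG has 2 G/C ✓; GC 12/18 = 66.7%, outside 43.3–55.5% ✗ — fails.
Primer E (16 nt, A=7 T=3 G=4 C=2): longest run = 5, exceeds 3 ✗; 3' end ACG has 2 G/C ✓; GC 6/16 = 37.5%, outside 43.3–55.5% ✗ — fails.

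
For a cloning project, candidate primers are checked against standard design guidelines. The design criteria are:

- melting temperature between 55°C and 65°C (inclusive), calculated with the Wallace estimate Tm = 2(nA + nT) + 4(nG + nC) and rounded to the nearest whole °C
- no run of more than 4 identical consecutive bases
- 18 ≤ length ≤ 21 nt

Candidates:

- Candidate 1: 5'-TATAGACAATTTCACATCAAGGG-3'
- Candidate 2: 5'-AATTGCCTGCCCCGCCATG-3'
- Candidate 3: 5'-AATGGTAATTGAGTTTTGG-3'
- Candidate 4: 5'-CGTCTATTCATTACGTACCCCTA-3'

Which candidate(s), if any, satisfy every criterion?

Candidate 1 (23 nt, A=9 T=6 G=4 C=4): Tm = 2·15 + 4·8 = 62°C ✓; longest run = 3 ✓; length 23, outside 18–21 ✗ — fails.
Candidate 2 (19 nt, A=3 T=4 G=4 C=8): Tm = 2·7 + 4·12 = 62°C ✓; longest run = 4 ✓; length 19 ✓ — passes.
Candidate 3 (19 nt, A=5 T=8 G=6 C=0): Tm = 2·13 + 4·6 = 50°C, outside 55–65°C ✗; longest run = 4 ✓; length 19 ✓ — fails.
Candidate 4 (23 nt, A=5 T=8 G=2 C=8): Tm = 2·13 + 4·10 = 66°C, outside 55–65°C ✗; longest run = 4 ✓; length 23, outside 18–21 ✗ — fails.

Candidate 2 only.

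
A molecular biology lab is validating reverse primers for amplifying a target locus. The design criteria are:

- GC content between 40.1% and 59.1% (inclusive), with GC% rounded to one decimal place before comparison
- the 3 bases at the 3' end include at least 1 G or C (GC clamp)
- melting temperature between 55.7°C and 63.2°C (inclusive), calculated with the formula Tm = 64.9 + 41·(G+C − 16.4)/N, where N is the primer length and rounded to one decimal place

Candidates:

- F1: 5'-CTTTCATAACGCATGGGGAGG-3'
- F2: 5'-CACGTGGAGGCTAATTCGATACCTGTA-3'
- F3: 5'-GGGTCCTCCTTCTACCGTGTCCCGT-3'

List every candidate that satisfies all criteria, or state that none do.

F2 only.

F1 (21 nt, A=5 T=5 G=7 C=4): GC 11/21 = 52.4% ✓; 3' end AGG has 2 G/C ✓; Tm = 64.9 + 41·(11 − 16.4)/21 = 54.4°C, outside 55.7–63.2°C ✗ — fails.
F2 (27 nt, A=7 T=7 G=7 C=6): GC 13/27 = 48.1% ✓; 3' end GTA has 1 G/C ✓; Tm = 64.9 + 41·(13 − 16.4)/27 = 59.7°C ✓ — passes.
F3 (25 nt, A=1 T=8 G=6 C=10): GC 16/25 = 64.0%, outside 40.1–59.1% ✗; 3' end CGT has 2 G/C ✓; Tm = 64.9 + 41·(16 − 16.4)/25 = 64.2°C, outside 55.7–63.2°C ✗ — fails.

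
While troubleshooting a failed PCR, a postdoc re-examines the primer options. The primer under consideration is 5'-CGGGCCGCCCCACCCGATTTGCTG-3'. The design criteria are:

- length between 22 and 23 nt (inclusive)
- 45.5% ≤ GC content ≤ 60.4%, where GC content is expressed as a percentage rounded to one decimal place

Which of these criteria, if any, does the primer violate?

Fails: length, GC content.

Base counts: A=2, T=4, G=7, C=11 (length 24).
length: length 24, outside 22–23 ✗
GC content: GC 18/24 = 75.0%, outside 45.5–60.4% ✗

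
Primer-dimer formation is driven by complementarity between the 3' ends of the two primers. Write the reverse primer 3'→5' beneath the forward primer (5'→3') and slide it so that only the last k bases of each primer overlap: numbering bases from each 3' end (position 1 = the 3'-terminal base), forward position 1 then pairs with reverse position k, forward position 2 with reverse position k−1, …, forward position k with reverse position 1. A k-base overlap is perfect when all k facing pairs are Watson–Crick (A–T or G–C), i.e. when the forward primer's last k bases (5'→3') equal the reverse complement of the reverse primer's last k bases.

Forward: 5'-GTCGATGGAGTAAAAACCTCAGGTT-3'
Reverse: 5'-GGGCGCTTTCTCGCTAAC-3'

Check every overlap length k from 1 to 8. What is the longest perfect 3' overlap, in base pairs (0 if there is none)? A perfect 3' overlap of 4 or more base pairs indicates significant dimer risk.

Last 8 bases (5'→3') — forward …CTCAGGTT, reverse …TCGCTAAC.
Reverse complement of the reverse primer's last 8 bases: GTTAGCGA; its first k bases are the reverse complement of the reverse primer's last k bases, so a perfect k-base overlap needs the forward primer's last k bases to equal them.
Comparing (forward last k vs required): k=1: T vs G ✗; k=2: TT vs GT ✗; k=3: GTT vs GTT ✓; k=4: GGTT vs GTTA ✗; k=5: AGGTT vs GTTAG ✗; k=6: CAGGTT vs GTTAGC ✗; k=7: TCAGGTT vs GTTAGCG ✗; k=8: CTCAGGTT vs GTTAGCGA ✗.
Only k = 3 is perfect, so the longest perfect 3' overlap is 3.

Longest perfect overlap: 3 complementary base pairs; below the dimer-risk threshold (threshold 4).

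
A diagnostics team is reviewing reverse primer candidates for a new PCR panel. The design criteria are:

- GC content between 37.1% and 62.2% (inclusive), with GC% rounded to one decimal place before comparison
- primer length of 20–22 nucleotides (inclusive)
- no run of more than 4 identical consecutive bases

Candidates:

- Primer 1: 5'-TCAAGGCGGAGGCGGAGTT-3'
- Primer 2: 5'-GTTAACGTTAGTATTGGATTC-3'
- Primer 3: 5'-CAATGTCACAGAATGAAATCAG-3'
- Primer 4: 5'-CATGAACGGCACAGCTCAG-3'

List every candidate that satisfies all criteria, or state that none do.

Primer 1 (19 nt, A=4 T=3 G=9 C=3): GC 12/19 = 63.2%, outside 37.1–62.2% ✗; length 19, outside 20–22 ✗; longest run = 2 ✓ — fails.
Primer 2 (21 nt, A=5 T=9 G=5 C=2): GC 7/21 = 33.3%, outside 37.1–62.2% ✗; length 21 ✓; longest run = 2 ✓ — fails.
Primer 3 (22 nt, A=10 T=4 G=4 C=4): GC 8/22 = 36.4%, outside 37.1–62.2% ✗; length 22 ✓; longest run = 3 ✓ — fails.
Primer 4 (19 nt, A=6 T=2 G=5 C=6): GC 11/19 = 57.9% ✓; length 19, outside 20–22 ✗; longest run = 2 ✓ — fails.

None of the candidates satisfy all criteria.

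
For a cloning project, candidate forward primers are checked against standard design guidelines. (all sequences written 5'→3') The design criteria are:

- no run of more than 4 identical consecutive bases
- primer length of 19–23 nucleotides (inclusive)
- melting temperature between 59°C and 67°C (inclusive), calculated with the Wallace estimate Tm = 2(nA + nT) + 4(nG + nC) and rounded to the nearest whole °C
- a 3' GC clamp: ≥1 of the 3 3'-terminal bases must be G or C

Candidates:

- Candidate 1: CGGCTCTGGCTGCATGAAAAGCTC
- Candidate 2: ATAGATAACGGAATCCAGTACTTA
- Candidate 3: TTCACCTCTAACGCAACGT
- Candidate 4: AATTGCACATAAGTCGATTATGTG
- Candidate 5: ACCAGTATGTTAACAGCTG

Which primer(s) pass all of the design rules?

None of the candidates satisfy all criteria.

Candidate 1 (24 nt, A=5 T=5 G=7 C=7): longest run = 4 ✓; length 24, outside 19–23 ✗; Tm = 2·10 + 4·14 = 76°C, outside 59–67°C ✗; 3' end CTC has 2 G/C ✓ — fails.
Candidate 2 (24 nt, A=10 T=6 G=4 C=4): longest run = 2 ✓; length 24, outside 19–23 ✗; Tm = 2·16 + 4·8 = 64°C ✓; 3' end TTA has 0 G/C, need ≥1 ✗ — fails.
Candidate 3 (19 nt, A=5 T=5 G=2 C=7): longest run = 2 ✓; length 19 ✓; Tm = 2·10 + 4·9 = 56°C, outside 59–67°C ✗; 3' end CGT has 2 G/C ✓ — fails.
Candidate 4 (24 nt, A=8 T=8 G=5 C=3): longest run = 2 ✓; length 24, outside 19–23 ✗; Tm = 2·16 + 4·8 = 64°C ✓; 3' end GTG has 2 G/C ✓ — fails.
Candidate 5 (19 nt, A=6 T=5 G=4 C=4): longest run = 2 ✓; length 19 ✓; Tm = 2·11 + 4·8 = 54°C, outside 59–67°C ✗; 3' end CTG has 2 G/C ✓ — fails.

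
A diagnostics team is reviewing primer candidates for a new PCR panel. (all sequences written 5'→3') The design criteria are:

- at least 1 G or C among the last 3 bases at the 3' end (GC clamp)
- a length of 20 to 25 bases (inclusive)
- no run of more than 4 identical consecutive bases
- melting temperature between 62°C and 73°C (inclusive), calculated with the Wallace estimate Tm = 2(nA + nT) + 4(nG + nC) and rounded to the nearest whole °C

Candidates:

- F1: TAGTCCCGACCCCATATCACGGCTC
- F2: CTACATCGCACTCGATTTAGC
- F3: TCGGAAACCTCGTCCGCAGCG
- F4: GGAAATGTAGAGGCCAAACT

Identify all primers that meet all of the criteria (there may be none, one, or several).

F1 (25 nt, A=5 T=5 G=4 C=11): 3' end CTC has 2 G/C ✓; length 25 ✓; longest run = 4 ✓; Tm = 2·10 + 4·15 = 80°C, outside 62–73°C ✗ — fails.
F2 (21 nt, A=5 T=6 G=3 C=7): 3' end AGC has 2 G/C ✓; length 21 ✓; longest run = 3 ✓; Tm = 2·11 + 4·10 = 62°C ✓ — passes.
F3 (21 nt, A=4 T=3 G=6 C=8): 3' end GCG has 3 G/C ✓; length 21 ✓; longest run = 3 ✓; Tm = 2·7 + 4·14 = 70°C ✓ — passes.
F4 (20 nt, A=8 T=3 G=6 C=3): 3' end ACT has 1 G/C ✓; length 20 ✓; longest run = 3 ✓; Tm = 2·11 + 4·9 = 58°C, outside 62–73°C ✗ — fails.

F2 and F3.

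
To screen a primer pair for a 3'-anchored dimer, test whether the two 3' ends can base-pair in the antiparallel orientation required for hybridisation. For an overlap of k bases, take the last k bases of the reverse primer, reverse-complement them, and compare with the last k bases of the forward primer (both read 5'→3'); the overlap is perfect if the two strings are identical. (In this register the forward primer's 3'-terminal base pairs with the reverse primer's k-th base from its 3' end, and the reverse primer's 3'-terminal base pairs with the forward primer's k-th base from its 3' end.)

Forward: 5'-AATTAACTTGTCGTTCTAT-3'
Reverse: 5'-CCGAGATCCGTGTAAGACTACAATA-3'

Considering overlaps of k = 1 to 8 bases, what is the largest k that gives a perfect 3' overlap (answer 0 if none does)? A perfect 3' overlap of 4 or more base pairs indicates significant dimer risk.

Longest perfect overlap: 3 complementary base pairs; below the dimer-risk threshold (threshold 4).

Last 8 bases (5'→3') — forward …CGTTCTAT, reverse …CTACAATA.
Reverse complement of the reverse primer's last 8 bases: TATTGTAG; its first k bases are the reverse complement of the reverse primer's last k bases, so a perfect k-base overlap needs the forward primer's last k bases to equal them.
Comparing (forward last k vs required): k=1: T vs T ✓; k=2: AT vs TA ✗; k=3: TAT vs TAT ✓; k=4: CTAT vs TATT ✗; k=5: TCTAT vs TATTG ✗; k=6: TTCTAT vs TATTGT ✗; k=7: GTTCTAT vs TATTGTA ✗; k=8: CGTTCTAT vs TATTGTAG ✗.
Perfect overlaps at k = 1, 3; the largest is 3.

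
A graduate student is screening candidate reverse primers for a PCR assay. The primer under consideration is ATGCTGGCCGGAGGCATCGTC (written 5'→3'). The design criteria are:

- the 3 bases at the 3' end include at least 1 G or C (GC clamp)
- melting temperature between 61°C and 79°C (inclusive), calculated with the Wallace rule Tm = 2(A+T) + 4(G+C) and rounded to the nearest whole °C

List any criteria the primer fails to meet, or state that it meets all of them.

Meets all criteria.

Base counts: A=3, T=4, G=8, C=6 (length 21).
GC clamp: 3' end GTC has 2 G/C ✓
Tm: Tm = 2·7 + 4·14 = 70°C ✓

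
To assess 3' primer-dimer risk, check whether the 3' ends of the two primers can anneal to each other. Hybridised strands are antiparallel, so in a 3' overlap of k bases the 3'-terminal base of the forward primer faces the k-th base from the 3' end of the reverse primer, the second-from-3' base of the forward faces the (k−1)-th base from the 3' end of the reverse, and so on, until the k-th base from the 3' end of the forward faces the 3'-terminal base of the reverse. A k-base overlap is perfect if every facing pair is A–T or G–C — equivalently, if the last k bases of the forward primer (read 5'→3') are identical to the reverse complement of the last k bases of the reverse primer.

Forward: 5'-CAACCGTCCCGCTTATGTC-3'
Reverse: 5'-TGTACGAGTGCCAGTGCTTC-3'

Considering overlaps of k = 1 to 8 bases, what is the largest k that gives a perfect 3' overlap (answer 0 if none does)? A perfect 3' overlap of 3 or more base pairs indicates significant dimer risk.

Last 8 bases (5'→3') — forward …CTTATGTC, reverse …AGTGCTTC.
Reverse complement of the reverse primer's last 8 bases: GAAGCACT; its first k bases are the reverse complement of the reverse primer's last k bases, so a perfect k-base overlap needs the forward primer's last k bases to equal them.
Comparing (forward last k vs required): k=1: C vs G ✗; k=2: TC vs GA ✗; k=3: GTC vs GAA ✗; k=4: TGTC vs GAAG ✗; k=5: ATGTC vs GAAGC ✗; k=6: TATGTC vs GAAGCA ✗; k=7: TTATGTC vs GAAGCAC ✗; k=8: CTTATGTC vs GAAGCACT ✗.
No overlap length from 1 to 8 is perfect, so the longest perfect 3' overlap is 0.

Longest perfect overlap: 0 complementary base pairs; below the dimer-risk threshold (threshold 3).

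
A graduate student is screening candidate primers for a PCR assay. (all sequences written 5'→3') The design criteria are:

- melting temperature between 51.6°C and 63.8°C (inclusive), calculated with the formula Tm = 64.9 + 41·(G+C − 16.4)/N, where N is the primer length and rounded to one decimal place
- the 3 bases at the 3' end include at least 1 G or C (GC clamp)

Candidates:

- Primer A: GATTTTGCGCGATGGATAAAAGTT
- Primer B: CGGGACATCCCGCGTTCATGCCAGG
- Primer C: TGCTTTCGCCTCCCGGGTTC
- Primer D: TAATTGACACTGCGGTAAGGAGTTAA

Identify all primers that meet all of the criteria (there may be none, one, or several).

Primer A (24 nt, A=7 T=8 G=7 C=2): Tm = 64.9 + 41·(9 − 16.4)/24 = 52.3°C ✓; 3' end GTT has 1 G/C ✓ — passes.
Primer B (25 nt, A=4 T=4 G=8 C=9): Tm = 64.9 + 41·(17 − 16.4)/25 = 65.9°C, outside 51.6–63.8°C ✗; 3' end AGG has 2 G/C ✓ — fails.
Primer C (20 nt, A=0 T=7 G=5 C=8): Tm = 64.9 + 41·(13 − 16.4)/20 = 57.9°C ✓; 3' end TTC has 1 G/C ✓ — passes.
Primer D (26 nt, A=9 T=7 G=7 C=3): Tm = 64.9 + 41·(10 − 16.4)/26 = 54.8°C ✓; 3' end TAA has 0 G/C, need ≥1 ✗ — fails.

Primer A and Primer C.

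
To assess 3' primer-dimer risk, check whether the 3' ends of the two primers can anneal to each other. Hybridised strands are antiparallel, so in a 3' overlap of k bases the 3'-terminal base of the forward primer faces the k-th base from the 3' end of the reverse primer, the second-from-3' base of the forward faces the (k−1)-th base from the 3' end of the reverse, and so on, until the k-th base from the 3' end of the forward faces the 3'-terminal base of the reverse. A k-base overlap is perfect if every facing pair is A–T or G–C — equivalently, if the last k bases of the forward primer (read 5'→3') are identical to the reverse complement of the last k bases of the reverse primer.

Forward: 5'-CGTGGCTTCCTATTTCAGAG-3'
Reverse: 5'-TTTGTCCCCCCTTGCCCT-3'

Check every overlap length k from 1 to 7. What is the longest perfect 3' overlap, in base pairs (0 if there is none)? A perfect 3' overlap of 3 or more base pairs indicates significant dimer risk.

Longest perfect overlap: 2 complementary base pairs; below the dimer-risk threshold (threshold 3).

Last 7 bases (5'→3') — forward …TTCAGAG, reverse …TTGCCCT.
Reverse complement of the reverse primer's last 7 bases: AGGGCAA; its first k bases are the reverse complement of the reverse primer's last k bases, so a perfect k-base overlap needs the forward primer's last k bases to equal them.
Comparing (forward last k vs required): k=1: G vs A ✗; k=2: AG vs AG ✓; k=3: GAG vs AGG ✗; k=4: AGAG vs AGGG ✗; k=5: CAGAG vs AGGGC ✗; k=6: TCAGAG vs AGGGCA ✗; k=7: TTCAGAG vs AGGGCAA ✗.
Only k = 2 is perfect, so the longest perfect 3' overlap is 2.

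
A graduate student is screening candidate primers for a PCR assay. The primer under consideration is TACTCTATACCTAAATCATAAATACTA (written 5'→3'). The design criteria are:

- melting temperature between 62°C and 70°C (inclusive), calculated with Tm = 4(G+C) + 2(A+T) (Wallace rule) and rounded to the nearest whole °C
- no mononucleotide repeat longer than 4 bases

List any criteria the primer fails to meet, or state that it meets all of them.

Meets all criteria.

Base counts: A=12, T=9, G=0, C=6 (length 27).
Tm: Tm = 2·21 + 4·6 = 66°C ✓
homopolymer run: longest run = 3 ✓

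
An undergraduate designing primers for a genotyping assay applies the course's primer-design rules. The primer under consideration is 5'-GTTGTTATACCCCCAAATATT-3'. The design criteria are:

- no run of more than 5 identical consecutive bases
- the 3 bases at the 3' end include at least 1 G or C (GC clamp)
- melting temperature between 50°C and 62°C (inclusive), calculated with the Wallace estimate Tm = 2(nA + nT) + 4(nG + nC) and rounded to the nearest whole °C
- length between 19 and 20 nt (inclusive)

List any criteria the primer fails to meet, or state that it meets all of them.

Base counts: A=6, T=8, G=2, C=5 (length 21).
homopolymer run: longest run = 5 ✓
GC clamp: 3' end ATT has 0 G/C, need ≥1 ✗
Tm: Tm = 2·14 + 4·7 = 56°C ✓
length: length 21, outside 19–20 ✗

Fails: GC clamp, length.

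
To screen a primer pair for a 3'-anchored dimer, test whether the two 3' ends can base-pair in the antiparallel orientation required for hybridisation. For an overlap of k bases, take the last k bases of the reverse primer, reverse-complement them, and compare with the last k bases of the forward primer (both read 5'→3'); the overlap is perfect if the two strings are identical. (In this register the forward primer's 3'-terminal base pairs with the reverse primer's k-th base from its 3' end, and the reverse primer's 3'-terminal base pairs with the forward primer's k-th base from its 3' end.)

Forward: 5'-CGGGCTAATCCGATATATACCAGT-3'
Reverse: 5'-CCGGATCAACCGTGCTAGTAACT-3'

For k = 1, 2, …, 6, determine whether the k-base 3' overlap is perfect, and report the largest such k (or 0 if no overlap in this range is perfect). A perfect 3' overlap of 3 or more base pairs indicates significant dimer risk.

Last 6 bases (5'→3') — forward …ACCAGT, reverse …GTAACT.
Reverse complement of the reverse primer's last 6 bases: AGTTAC; its first k bases are the reverse complement of the reverse primer's last k bases, so a perfect k-base overlap needs the forward primer's last k bases to equal them.
Comparing (forward last k vs required): k=1: T vs A ✗; k=2: GT vs AG ✗; k=3: AGT vs AGT ✓; k=4: CAGT vs AGTT ✗; k=5: CCAGT vs AGTTA ✗; k=6: ACCAGT vs AGTTAC ✗.
Only k = 3 is perfect, so the longest perfect 3' overlap is 3.

Longest perfect overlap: 3 complementary base pairs; significant dimer risk (threshold 3).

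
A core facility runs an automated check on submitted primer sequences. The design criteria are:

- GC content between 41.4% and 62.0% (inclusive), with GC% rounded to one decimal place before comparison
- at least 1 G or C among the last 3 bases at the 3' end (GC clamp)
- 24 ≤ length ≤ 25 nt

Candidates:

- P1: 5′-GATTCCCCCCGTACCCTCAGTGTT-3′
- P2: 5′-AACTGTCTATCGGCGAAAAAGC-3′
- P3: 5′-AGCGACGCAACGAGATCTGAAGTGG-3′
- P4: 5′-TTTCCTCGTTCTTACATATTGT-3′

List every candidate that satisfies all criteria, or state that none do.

P1 and P3.

P1 (24 nt, A=3 T=7 G=4 C=10): GC 14/24 = 58.3% ✓; 3' end GTT has 1 G/C ✓; length 24 ✓ — passes.
P2 (22 nt, A=8 T=4 G=5 C=5): GC 10/22 = 45.5% ✓; 3' end AGC has 2 G/C ✓; length 22, outside 24–25 ✗ — fails.
P3 (25 nt, A=8 T=3 G=9 C=5): GC 14/25 = 56.0% ✓; 3' end TGG has 2 G/C ✓; length 25 ✓ — passes.
P4 (22 nt, A=3 T=12 G=2 C=5): GC 7/22 = 31.8%, outside 41.4–62.0% ✗; 3' end TGT has 1 G/C ✓; length 22, outside 24–25 ✗ — fails.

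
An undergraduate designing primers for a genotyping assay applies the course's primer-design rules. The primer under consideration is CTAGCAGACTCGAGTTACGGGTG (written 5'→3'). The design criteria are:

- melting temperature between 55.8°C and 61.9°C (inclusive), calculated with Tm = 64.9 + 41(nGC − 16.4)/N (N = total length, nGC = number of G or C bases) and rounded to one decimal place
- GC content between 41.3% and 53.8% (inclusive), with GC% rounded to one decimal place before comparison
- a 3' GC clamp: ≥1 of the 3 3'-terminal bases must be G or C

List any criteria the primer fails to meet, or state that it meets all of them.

Base counts: A=5, T=5, G=8, C=5 (length 23).
Tm: Tm = 64.9 + 41·(13 − 16.4)/23 = 58.8°C ✓
GC content: GC 13/23 = 56.5%, outside 41.3–53.8% ✗
GC clamp: 3' end GTG has 2 G/C ✓

Fails: GC content.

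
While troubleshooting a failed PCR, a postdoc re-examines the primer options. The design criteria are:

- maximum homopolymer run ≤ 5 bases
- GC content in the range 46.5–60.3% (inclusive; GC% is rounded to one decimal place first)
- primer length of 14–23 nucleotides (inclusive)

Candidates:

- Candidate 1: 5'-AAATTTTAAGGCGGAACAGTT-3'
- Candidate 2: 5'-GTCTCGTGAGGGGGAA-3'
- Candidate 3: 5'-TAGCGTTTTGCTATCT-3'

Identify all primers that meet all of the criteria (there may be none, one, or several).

None of the candidates satisfy all criteria.

Candidate 1 (21 nt, A=8 T=6 G=5 C=2): longest run = 4 ✓; GC 7/21 = 33.3%, outside 46.5–60.3% ✗; length 21 ✓ — fails.
Candidate 2 (16 nt, A=3 T=3 G=8 C=2): longest run = 5 ✓; GC 10/16 = 62.5%, outside 46.5–60.3% ✗; length 16 ✓ — fails.
Candidate 3 (16 nt, A=2 T=8 G=3 C=3): longest run = 4 ✓; GC 6/16 = 37.5%, outside 46.5–60.3% ✗; length 16 ✓ — fails.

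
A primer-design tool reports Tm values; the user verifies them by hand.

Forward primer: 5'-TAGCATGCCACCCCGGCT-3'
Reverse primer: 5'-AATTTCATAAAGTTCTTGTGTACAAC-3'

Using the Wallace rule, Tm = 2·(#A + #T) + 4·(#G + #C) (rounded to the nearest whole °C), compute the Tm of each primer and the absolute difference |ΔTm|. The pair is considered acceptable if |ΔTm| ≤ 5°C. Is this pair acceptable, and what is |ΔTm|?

|ΔTm| = 6°C; the pair is not acceptable.

Forward: A=3 T=3 G=4 C=8 → Tm = 2·6 + 4·12 = 60°C.
Reverse: A=9 T=10 G=3 C=4 → Tm = 2·19 + 4·7 = 66°C.
|ΔTm| = |60 − 66| = 6°C, > 5°C.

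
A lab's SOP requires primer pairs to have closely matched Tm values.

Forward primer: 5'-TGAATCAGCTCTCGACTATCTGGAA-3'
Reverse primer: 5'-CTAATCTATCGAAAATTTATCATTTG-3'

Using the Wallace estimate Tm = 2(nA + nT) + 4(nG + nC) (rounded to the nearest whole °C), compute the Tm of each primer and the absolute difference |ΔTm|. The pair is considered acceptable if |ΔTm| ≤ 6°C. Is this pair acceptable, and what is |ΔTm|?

Forward: A=7 T=7 G=5 C=6 → Tm = 2·14 + 4·11 = 72°C.
Reverse: A=9 T=11 G=2 C=4 → Tm = 2·20 + 4·6 = 64°C.
|ΔTm| = |72 − 64| = 8°C, > 6°C.

|ΔTm| = 8°C; the pair is not acceptable.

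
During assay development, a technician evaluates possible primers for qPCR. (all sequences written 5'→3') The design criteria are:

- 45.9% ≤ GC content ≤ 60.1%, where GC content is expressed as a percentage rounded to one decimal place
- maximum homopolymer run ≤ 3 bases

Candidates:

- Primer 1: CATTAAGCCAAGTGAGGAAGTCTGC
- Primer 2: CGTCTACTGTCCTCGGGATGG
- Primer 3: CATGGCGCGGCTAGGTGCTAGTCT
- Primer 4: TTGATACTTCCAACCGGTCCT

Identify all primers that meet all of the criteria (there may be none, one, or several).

Primer 1 (25 nt, A=8 T=5 G=7 C=5): GC 12/25 = 48.0% ✓; longest run = 2 ✓ — passes.
Primer 2 (21 nt, A=2 T=6 G=7 C=6): GC 13/21 = 61.9%, outside 45.9–60.1% ✗; longest run = 3 ✓ — fails.
Primer 3 (24 nt, A=3 T=6 G=9 C=6): GC 15/24 = 62.5%, outside 45.9–60.1% ✗; longest run = 2 ✓ — fails.
Primer 4 (21 nt, A=4 T=7 G=3 C=7): GC 10/21 = 47.6% ✓; longest run = 2 ✓ — passes.

Primer 1 and Primer 4.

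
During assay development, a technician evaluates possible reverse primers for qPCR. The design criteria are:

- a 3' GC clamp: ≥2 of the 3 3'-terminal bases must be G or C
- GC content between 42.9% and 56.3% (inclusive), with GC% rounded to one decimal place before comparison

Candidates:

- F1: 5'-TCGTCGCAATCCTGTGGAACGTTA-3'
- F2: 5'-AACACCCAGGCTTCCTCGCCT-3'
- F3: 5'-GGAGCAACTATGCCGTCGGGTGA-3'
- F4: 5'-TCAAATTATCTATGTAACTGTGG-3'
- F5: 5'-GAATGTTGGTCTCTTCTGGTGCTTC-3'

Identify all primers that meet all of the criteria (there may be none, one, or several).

None of the candidates satisfy all criteria.

F1 (24 nt, A=5 T=7 G=6 C=6): 3' end TTA has 0 G/C, need ≥2 ✗; GC 12/24 = 50.0% ✓ — fails.
F2 (21 nt, A=4 T=4 G=3 C=10): 3' end CCT has 2 G/C ✓; GC 13/21 = 61.9%, outside 42.9–56.3% ✗ — fails.
F3 (23 nt, A=5 T=4 G=9 C=5): 3' end TGA has 1 G/C, need ≥2 ✗; GC 14/23 = 60.9%, outside 42.9–56.3% ✗ — fails.
F4 (23 nt, A=7 T=9 G=4 C=3): 3' end TGG has 2 G/C ✓; GC 7/23 = 30.4%, outside 42.9–56.3% ✗ — fails.
F5 (25 nt, A=2 T=11 G=7 C=5): 3' end TTC has 1 G/C, need ≥2 ✗; GC 12/25 = 48.0% ✓ — fails.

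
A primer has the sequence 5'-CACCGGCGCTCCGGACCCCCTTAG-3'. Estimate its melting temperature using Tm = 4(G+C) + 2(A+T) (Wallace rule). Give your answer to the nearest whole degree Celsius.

84°C

Base counts: A=3, T=3, G=6, C=12 (length 24).
Tm = 2·(3+3) + 4·(6+12) = 2·6 + 4·18 = 12 + 72 = 84°C.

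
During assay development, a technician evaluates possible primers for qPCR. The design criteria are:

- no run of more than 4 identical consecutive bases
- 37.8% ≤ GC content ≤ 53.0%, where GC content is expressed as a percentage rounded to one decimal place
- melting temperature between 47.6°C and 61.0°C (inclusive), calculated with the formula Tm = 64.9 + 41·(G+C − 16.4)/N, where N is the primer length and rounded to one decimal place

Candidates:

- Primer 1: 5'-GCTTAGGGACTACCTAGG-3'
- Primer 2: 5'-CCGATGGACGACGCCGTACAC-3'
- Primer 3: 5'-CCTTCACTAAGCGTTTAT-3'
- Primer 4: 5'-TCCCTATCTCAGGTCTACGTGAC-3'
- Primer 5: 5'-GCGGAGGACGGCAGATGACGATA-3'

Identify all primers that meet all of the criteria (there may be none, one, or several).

Primer 1 (18 nt, A=4 T=4 G=6 C=4): longest run = 3 ✓; GC 10/18 = 55.6%, outside 37.8–53.0% ✗; Tm = 64.9 + 41·(10 − 16.4)/18 = 50.3°C ✓ — fails.
Primer 2 (21 nt, A=5 T=2 G=6 C=8): longest run = 2 ✓; GC 14/21 = 66.7%, outside 37.8–53.0% ✗; Tm = 64.9 + 41·(14 − 16.4)/21 = 60.2°C ✓ — fails.
Primer 3 (18 nt, A=4 T=7 G=2 C=5): longest run = 3 ✓; GC 7/18 = 38.9% ✓; Tm = 64.9 + 41·(7 − 16.4)/18 = 43.5°C, outside 47.6–61.0°C ✗ — fails.
Primer 4 (23 nt, A=4 T=7 G=4 C=8): longest run = 3 ✓; GC 12/23 = 52.2% ✓; Tm = 64.9 + 41·(12 − 16.4)/23 = 57.1°C ✓ — passes.
Primer 5 (23 nt, A=7 T=2 G=10 C=4): longest run = 2 ✓; GC 14/23 = 60.9%, outside 37.8–53.0% ✗; Tm = 64.9 + 41·(14 − 16.4)/23 = 60.6°C ✓ — fails.

Primer 4 only.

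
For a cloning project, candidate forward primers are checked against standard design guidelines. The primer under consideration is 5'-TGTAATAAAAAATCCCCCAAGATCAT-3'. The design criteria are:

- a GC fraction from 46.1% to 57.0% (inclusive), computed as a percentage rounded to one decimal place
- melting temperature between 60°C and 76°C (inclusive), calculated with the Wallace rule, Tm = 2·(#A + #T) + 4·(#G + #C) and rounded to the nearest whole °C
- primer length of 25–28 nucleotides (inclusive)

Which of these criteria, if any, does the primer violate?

Fails: GC content.

Base counts: A=12, T=6, G=2, C=6 (length 26).
GC content: GC 8/26 = 30.8%, outside 46.1–57.0% ✗
Tm: Tm = 2·18 + 4·8 = 68°C ✓
length: length 26 ✓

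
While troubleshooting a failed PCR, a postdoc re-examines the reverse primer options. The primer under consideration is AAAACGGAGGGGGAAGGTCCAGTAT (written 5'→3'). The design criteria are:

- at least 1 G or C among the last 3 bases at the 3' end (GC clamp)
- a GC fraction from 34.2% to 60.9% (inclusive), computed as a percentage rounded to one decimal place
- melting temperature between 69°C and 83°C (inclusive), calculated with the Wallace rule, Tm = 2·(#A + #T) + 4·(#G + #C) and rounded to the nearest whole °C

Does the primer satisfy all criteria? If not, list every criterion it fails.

Fails: GC clamp.

Base counts: A=9, T=3, G=10, C=3 (length 25).
GC clamp: 3' end TAT has 0 G/C, need ≥1 ✗
GC content: GC 13/25 = 52.0% ✓
Tm: Tm = 2·12 + 4·13 = 76°C ✓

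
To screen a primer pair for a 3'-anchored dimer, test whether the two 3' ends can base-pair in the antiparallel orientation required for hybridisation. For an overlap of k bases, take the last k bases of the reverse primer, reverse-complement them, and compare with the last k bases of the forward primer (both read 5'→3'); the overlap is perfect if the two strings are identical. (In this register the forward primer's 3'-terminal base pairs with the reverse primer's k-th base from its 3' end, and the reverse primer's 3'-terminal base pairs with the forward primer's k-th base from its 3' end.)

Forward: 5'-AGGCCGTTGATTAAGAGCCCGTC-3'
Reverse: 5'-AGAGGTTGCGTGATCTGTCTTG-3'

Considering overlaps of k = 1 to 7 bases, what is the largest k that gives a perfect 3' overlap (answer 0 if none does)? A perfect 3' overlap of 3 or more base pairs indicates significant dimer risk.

Longest perfect overlap: 1 complementary base pair; below the dimer-risk threshold (threshold 3).

Last 7 bases (5'→3') — forward …GCCCGTC, reverse …TGTCTTG.
Reverse complement of the reverse primer's last 7 bases: CAAGACA; its first k bases are the reverse complement of the reverse primer's last k bases, so a perfect k-base overlap needs the forward primer's last k bases to equal them.
Comparing (forward last k vs required): k=1: C vs C ✓; k=2: TC vs CA ✗; k=3: GTC vs CAA ✗; k=4: CGTC vs CAAG ✗; k=5: CCGTC vs CAAGA ✗; k=6: CCCGTC vs CAAGAC ✗; k=7: GCCCGTC vs CAAGACA ✗.
Only k = 1 is perfect, so the longest perfect 3' overlap is 1.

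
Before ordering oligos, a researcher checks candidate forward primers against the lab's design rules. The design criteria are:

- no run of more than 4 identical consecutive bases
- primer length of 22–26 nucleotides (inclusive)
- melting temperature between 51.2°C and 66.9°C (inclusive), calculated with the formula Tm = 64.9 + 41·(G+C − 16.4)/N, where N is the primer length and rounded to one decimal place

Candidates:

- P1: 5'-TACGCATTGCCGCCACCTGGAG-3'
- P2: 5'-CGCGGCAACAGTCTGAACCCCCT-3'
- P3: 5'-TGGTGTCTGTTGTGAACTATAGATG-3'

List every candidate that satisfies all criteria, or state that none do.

P1 (22 nt, A=4 T=4 G=6 C=8): longest run = 2 ✓; length 22 ✓; Tm = 64.9 + 41·(14 − 16.4)/22 = 60.4°C ✓ — passes.
P2 (23 nt, A=5 T=3 G=5 C=10): longest run = 5, exceeds 4 ✗; length 23 ✓; Tm = 64.9 + 41·(15 − 16.4)/23 = 62.4°C ✓ — fails.
P3 (25 nt, A=5 T=10 G=8 C=2): longest run = 2 ✓; length 25 ✓; Tm = 64.9 + 41·(10 − 16.4)/25 = 54.4°C ✓ — passes.

P1 and P3.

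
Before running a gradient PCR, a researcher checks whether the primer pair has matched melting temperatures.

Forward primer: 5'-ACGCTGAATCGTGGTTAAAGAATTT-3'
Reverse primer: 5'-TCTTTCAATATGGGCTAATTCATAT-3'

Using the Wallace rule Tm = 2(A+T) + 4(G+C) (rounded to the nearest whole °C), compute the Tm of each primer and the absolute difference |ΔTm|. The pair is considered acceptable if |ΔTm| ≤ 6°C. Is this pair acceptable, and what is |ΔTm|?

Forward: A=8 T=8 G=6 C=3 → Tm = 2·16 + 4·9 = 68°C.
Reverse: A=7 T=11 G=3 C=4 → Tm = 2·18 + 4·7 = 64°C.
|ΔTm| = |68 − 64| = 4°C, ≤ 6°C.

|ΔTm| = 4°C; the pair is acceptable.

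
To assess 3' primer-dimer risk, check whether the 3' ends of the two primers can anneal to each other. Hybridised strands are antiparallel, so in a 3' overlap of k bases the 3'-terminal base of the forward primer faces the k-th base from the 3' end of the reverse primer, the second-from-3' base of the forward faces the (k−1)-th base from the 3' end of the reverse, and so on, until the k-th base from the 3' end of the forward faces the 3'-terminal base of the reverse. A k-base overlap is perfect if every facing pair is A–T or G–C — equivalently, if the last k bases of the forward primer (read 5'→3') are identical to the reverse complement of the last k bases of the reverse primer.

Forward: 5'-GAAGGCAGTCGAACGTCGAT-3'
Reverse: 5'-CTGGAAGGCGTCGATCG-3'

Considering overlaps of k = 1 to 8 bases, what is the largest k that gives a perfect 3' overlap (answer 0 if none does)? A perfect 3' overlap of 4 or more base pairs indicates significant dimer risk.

Last 8 bases (5'→3') — forward …ACGTCGAT, reverse …GTCGATCG.
Reverse complement of the reverse primer's last 8 bases: CGATCGAC; its first k bases are the reverse complement of the reverse primer's last k bases, so a perfect k-base overlap needs the forward primer's last k bases to equal them.
Comparing (forward last k vs required): k=1: T vs C ✗; k=2: AT vs CG ✗; k=3: GAT vs CGA ✗; k=4: CGAT vs CGAT ✓; k=5: TCGAT vs CGATC ✗; k=6: GTCGAT vs CGATCG ✗; k=7: CGTCGAT vs CGATCGA ✗; k=8: ACGTCGAT vs CGATCGAC ✗.
Only k = 4 is perfect, so the longest perfect 3' overlap is 4.

Longest perfect overlap: 4 complementary base pairs; significant dimer risk (threshold 4).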